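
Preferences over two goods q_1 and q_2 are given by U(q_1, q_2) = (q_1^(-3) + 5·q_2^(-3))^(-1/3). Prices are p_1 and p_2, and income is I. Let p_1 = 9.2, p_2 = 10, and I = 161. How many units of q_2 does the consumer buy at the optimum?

q_2* = 9.8882

Substitute q_2 = (q_2/q_1)·q_1 into the budget: q_1* = I/(p_1 + p_2·(q_2/q_1)).
Numerically q_2/q_1 = 1.4645, so q_1* = 161/(9.2 + 10·1.4645) = 6.7519 and q_2* = 1.4645·6.7519 = 9.8882.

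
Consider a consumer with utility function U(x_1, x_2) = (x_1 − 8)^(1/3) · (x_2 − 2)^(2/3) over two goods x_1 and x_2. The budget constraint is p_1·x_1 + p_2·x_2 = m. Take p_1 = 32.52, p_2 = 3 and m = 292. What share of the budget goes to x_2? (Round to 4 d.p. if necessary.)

Let x_1' = x_1−8, x_2' = x_2−2. MRS = (1/2)·x_2'/x_1' = p_1/p_2.
Substituting into the budget: x_1* = 8 + 1/3·(m − 8·p_1 − 2·p_2)/p_1, and x_2* = 2 + 2/3·(…)/p_2.
Discretionary income = 292 − 8·32.52 − 2·3 = 25.84; x_1* = 8 + 1/3·25.84/32.52 = 8.2649; x_2* = 2 + 2/3·25.84/3 = 7.7422.
Expenditure on x_2: 3·7.7422 = 23.2267; share = 0.0795.

share on x_2 = 0.0795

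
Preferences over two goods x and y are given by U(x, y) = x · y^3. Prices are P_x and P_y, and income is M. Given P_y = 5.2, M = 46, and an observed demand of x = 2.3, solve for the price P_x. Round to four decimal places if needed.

Tangency: MRS = (1/3)·y/x = P_x/P_y.
So P_y·y = 3·P_x·x; combined with the budget, a share 0.25 of income goes to x.
Demand: x*(P_x,P_y,M) = 0.25·M/P_x and y* = 0.75·M/P_y.
Set x* = 2.3 in the demand function and solve for P_x: P_x = 5.

P_x = 5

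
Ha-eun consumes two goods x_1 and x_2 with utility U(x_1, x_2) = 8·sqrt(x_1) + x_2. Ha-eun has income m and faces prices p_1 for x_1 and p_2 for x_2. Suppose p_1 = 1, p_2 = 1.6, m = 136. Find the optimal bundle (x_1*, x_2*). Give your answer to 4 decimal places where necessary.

Set MRS = p_1/p_2: 4·x_1^(−1/2) = p_1/p_2.
Solve: √x_1 = 4·p_2/p_1, so x_1*(p_1,p_2) = (4·p_2/p_1)², and x_2* = (m − p_1·x_1*)/p_2.
Plugging in: x_1* = (4·1.6/1)² = 40.96, x_2* = 59.4.

x_1* = 40.96, x_2* = 59.4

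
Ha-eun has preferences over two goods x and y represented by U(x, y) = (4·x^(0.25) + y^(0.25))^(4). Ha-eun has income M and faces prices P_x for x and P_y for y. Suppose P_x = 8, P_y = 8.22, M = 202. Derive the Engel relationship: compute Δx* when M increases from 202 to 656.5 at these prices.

From the CES first-order condition, 4·(y/x)^(0.75) = P_x/P_y.
Hence y/x = ((1/4)·P_x/P_y)^(1/(0.75)), i.e. raised to the 4/3 power.
Substitute y = (y/x)·x into the budget: x* = M/(P_x + P_y·(y/x)).
Numerically y/x = 0.151895, so x* = 202/(8 + 8.22·0.151895) = 21.8412.
At M' = 656.5: x* = 70.9839. Change: 70.9839 − 21.8412 = 49.1427.

Δx* = 49.1427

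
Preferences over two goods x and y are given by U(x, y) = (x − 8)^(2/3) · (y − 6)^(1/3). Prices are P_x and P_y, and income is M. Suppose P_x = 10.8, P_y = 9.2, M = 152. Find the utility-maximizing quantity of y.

y* = 6.3768

This is Cobb-Douglas in (x−8, y−6): tangency gives 2/3·P_y·(y−6) = 1/3·P_x·(x−8).
Substituting into the budget: x* = 8 + 2/3·(M − 8·P_x − 6·P_y)/P_x, and y* = 6 + 1/3·(…)/P_y.
Discretionary income = 152 − 8·10.8 − 6·9.2 = 10.4; y* = 6 + 1/3·10.4/9.2 = 6.3768.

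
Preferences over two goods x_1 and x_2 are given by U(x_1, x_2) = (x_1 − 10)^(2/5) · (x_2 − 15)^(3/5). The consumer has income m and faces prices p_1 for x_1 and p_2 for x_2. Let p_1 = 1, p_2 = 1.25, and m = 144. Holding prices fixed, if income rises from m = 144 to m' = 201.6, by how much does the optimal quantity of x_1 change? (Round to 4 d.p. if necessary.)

MRS = (2/3)·(x_2−15)/(x_1−10). Tangency with p_1/p_2 gives x_2−15 = (3/2)·(p_1/p_2)·(x_1−10).
Substituting into the budget: x_1* = 10 + 0.4·(m − 10·p_1 − 15·p_2)/p_1, and x_2* = 15 + 0.6·(…)/p_2.
Discretionary income = 144 − 10·1 − 15·1.25 = 115.25; x_1* = 10 + 0.4·115.25/1 = 56.1.
At m' = 201.6: x_1* = 79.14. Change: 79.14 − 56.1 = 23.04.

Δx_1* = 23.04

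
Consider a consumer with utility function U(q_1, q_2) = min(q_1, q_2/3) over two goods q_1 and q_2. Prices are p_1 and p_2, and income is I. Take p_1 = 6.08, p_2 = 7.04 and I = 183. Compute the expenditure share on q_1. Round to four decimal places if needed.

share on q_1 = 0.2235

Leontief preferences: the optimum is at the kink where q_1/1 = q_2/3, i.e. q_2 = 3·q_1.
Budget: p_1·q_1 + p_2·3·q_1 = I, so (p_1 + 3·p_2)·q_1 = I.
Demand: q_1*(p_1,p_2,I) = I/(p_1 + 3·p_2), q_2* = 3·I/(p_1 + 3·p_2).
Here 6.08 + 3·7.04 = 27.2, giving q_1* = 6.7279 and q_2* = 20.1838.
Expenditure on q_1: 6.08·6.7279 = 40.9059; share = 0.2235.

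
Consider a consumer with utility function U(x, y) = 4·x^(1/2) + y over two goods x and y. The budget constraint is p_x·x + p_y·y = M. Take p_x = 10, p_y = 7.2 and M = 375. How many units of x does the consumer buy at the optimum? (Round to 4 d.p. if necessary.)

Utility is quasi-linear in y; the FOC for x is 2/√x = p_x/p_y.
Solve: √x = 2·p_y/p_x, so x*(p_x,p_y) = (2·p_y/p_x)², and y* = (M − p_x·x*)/p_y.
Plugging in: x* = (2·7.2/10)² = 2.0736.

x* = 2.0736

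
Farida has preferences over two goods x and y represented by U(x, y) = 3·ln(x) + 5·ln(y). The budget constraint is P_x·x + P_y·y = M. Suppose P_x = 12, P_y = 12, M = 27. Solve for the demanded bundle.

x* = 0.8438, y* = 1.4062

MU_x/MU_y = (3·y)/(5·x); tangency sets this equal to P_x/P_y.
Rearranging, P_y·y = (5/3)·P_x·x. Substituting into the budget gives P_x·x·(1 + (5/3)) = M.
Demand: x*(P_x,P_y,M) = 0.375·M/P_x and y* = 0.625·M/P_y.
At P_x=12, P_y=12, M=27: x* = 0.375·27/12 = 0.8438, y* = 1.4062.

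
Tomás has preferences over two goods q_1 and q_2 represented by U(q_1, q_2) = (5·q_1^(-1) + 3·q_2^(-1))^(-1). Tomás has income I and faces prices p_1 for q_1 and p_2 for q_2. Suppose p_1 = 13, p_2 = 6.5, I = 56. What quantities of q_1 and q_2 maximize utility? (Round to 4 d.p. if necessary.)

q_1* = 2.7832, q_2* = 3.0489

MRS = MU_q_1/MU_q_2 = (5/3)·(q_2/q_1)^(2). Set equal to p_1/p_2.
Hence q_2/q_1 = ((3/5)·p_1/p_2)^(1/(2)), i.e. raised to the 0.5 power.
With the ratio pinned down, the budget gives q_1* = I/(p_1 + p_2·(q_2/q_1)) and q_2* = (q_2/q_1)·q_1*.
Numerically q_2/q_1 = 1.095445, so q_1* = 56/(13 + 6.5·1.095445) = 2.7832 and q_2* = 1.095445·2.7832 = 3.0489.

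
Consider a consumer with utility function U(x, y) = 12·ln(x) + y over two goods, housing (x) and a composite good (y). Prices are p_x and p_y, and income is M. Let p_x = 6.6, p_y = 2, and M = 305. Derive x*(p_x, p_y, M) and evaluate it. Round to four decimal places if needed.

x* = 3.6364

So x*(p_x,p_y) = 12·p_y/p_x, independent of income; and y* = (M − 12·p_y)/p_y.
At the given prices: x* = 12·2/6.6 = 3.6364.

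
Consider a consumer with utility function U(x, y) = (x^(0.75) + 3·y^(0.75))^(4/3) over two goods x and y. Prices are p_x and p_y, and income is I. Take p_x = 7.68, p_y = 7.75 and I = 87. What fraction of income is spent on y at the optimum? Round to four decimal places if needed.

MU_x ∝ x^(-0.25), MU_y ∝ 3·y^(-0.25), so MRS = (1/3)·(y/x)^(0.25) = p_x/p_y.
Hence y/x = (3·p_x/p_y)^(1/(0.25)), i.e. raised to the 4 power.
Substitute y = (y/x)·x into the budget: x* = I/(p_x + p_y·(y/x)).
Numerically y/x = 78.112959, so x* = 87/(7.68 + 7.75·78.112959) = 0.1419 and y* = 78.112959·0.1419 = 11.0852.
Expenditure on y: 7.75·11.0852 = 85.9101; share = 0.9875.

share on y = 0.9875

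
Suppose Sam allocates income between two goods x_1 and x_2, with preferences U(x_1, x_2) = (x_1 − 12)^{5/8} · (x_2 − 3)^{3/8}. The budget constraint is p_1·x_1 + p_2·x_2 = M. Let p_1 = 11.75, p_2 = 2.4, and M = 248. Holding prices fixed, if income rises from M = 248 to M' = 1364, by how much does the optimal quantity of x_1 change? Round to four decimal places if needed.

Δx_1* = 59.3617

This is Cobb-Douglas in (x_1−12, x_2−3): tangency gives 0.625·p_2·(x_2−3) = 0.375·p_1·(x_1−12).
After buying the subsistence bundle (12, 3), a share 0.625 of the remaining income goes to x_1: x_1* = 12 + 0.625·(M − 12p_1 − 3p_2)/p_1.
Discretionary income = 248 − 12·11.75 − 3·2.4 = 99.8; x_1* = 12 + 0.625·99.8/11.75 = 17.3085.
At M' = 1364: x_1* = 76.6702. Change: 76.6702 − 17.3085 = 59.3617.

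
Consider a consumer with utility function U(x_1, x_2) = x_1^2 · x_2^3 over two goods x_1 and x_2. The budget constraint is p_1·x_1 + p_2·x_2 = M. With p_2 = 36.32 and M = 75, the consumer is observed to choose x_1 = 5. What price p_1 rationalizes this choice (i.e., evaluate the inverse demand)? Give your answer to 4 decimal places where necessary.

p_1 = 6

Tangency: MRS = (2/3)·x_2/x_1 = p_1/p_2.
Rearranging, p_2·x_2 = (3/2)·p_1·x_1. Substituting into the budget gives p_1·x_1·(1 + (3/2)) = M.
Demand: x_1*(p_1,p_2,M) = 0.4·M/p_1 and x_2* = 0.6·M/p_2.
Set x_1* = 5 in the demand function and solve for p_1: p_1 = 6.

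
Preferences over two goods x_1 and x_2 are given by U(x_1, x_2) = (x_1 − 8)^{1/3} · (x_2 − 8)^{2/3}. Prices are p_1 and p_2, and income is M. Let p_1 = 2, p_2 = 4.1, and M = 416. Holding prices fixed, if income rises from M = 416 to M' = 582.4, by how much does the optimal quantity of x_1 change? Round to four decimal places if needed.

MRS = (1/2)·(x_2−8)/(x_1−8). Tangency with p_1/p_2 gives x_2−8 = 2·(p_1/p_2)·(x_1−8).
After buying the subsistence bundle (8, 8), a share 1/3 of the remaining income goes to x_1: x_1* = 8 + 1/3·(M − 8p_1 − 8p_2)/p_1.
Discretionary income = 416 − 8·2 − 8·4.1 = 367.2; x_1* = 8 + 1/3·367.2/2 = 69.2.
At M' = 582.4: x_1* = 96.9333. Change: 96.9333 − 69.2 = 27.7333.

Δx_1* = 27.7333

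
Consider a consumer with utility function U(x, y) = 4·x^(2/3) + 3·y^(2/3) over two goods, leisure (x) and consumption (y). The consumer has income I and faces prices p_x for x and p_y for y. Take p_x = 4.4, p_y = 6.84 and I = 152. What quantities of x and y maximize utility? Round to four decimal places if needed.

From the CES first-order condition, (4/3)·(y/x)^(1/3) = p_x/p_y.
Solve for the ratio: y/x = [(3/4)·p_x/p_y]^(3).
With the ratio pinned down, the budget gives x* = I/(p_x + p_y·(y/x)) and y* = (y/x)·x*.
Numerically y/x = 0.112298, so x* = 152/(4.4 + 6.84·0.112298) = 29.4111 and y* = 0.112298·29.4111 = 3.3028.

x* = 29.4111, y* = 3.3028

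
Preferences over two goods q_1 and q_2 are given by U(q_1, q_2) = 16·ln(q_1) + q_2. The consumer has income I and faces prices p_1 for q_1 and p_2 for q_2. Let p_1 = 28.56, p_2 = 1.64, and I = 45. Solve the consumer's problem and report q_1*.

q_1* = 0.9188

MU_q_1 = 16/q_1, MU_q_2 = 1. Tangency: 16/q_1 = p_1/p_2.
So q_1*(p_1,p_2) = 16·p_2/p_1, independent of income; and q_2* = (I − 16·p_2)/p_2.
At the given prices: q_1* = 16·1.64/28.56 = 0.9188.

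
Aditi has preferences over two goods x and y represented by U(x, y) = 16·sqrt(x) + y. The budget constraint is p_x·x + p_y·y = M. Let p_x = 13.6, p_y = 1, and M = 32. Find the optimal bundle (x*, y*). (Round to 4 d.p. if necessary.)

x* = 0.346, y* = 27.2941

Thus x* = (8·p_y/p_x)² — independent of M — with the rest of income spent on y.
Plugging in: x* = (8·1/13.6)² = 0.346, y* = 27.2941.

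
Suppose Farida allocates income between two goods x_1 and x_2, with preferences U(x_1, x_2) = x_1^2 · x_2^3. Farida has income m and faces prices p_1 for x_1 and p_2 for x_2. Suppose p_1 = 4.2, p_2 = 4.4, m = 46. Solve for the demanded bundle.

x_1* = 4.381, x_2* = 6.2727

Tangency: MRS = (2/3)·x_2/x_1 = p_1/p_2.
Rearranging, p_2·x_2 = (3/2)·p_1·x_1. Substituting into the budget gives p_1·x_1·(1 + (3/2)) = m.
Demand: x_1*(p_1,p_2,m) = 0.4·m/p_1 and x_2* = 0.6·m/p_2.
At p_1=4.2, p_2=4.4, m=46: x_1* = 0.4·46/4.2 = 4.381, x_2* = 6.2727.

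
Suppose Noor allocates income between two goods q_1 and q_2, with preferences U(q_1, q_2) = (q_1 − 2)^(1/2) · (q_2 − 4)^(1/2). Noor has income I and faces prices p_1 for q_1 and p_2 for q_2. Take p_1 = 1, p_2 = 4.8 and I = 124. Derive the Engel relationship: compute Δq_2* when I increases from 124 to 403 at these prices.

Δq_2* = 29.0625

Let q_1' = q_1−2, q_2' = q_2−4. MRS = q_2'/q_1' = p_1/p_2.
After buying the subsistence bundle (2, 4), a share 0.5 of the remaining income goes to q_1: q_1* = 2 + 0.5·(I − 2p_1 − 4p_2)/p_1.
Discretionary income = 124 − 2·1 − 4·4.8 = 102.8; q_2* = 4 + 0.5·102.8/4.8 = 14.7083.
At I' = 403: q_2* = 43.7708. Change: 43.7708 − 14.7083 = 29.0625.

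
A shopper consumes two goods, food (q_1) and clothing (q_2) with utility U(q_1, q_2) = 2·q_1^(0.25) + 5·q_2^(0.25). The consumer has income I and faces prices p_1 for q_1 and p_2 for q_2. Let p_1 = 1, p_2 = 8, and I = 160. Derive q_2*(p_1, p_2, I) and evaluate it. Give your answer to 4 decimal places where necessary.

Numerically q_2/q_1 = 0.212064, so q_1* = 160/(1 + 8·0.212064) = 59.3359 and q_2* = 0.212064·59.3359 = 12.583.

q_2* = 12.583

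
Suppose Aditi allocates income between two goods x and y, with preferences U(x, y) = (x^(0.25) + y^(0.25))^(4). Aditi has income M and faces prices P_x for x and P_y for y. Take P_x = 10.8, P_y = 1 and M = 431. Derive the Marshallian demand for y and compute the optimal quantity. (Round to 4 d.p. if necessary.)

y* = 296.7496

From the CES first-order condition, (y/x)^(0.75) = P_x/P_y.
Solve for the ratio: y/x = [P_x/P_y]^(4/3).
Substitute y = (y/x)·x into the budget: x* = M/(P_x + P_y·(y/x)).
Numerically y/x = 23.872524, so x* = 431/(10.8 + 1·23.872524) = 12.4306 and y* = 23.872524·12.4306 = 296.7496.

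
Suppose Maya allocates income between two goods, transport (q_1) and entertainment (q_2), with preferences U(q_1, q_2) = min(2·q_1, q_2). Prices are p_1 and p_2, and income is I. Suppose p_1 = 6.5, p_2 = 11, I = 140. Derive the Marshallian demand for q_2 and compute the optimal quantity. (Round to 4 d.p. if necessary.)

Demand: q_1*(p_1,p_2,I) = I/(p_1 + 2·p_2), q_2* = 2·I/(p_1 + 2·p_2).
Here 6.5 + 2·11 = 28.5, giving q_2* = 9.8246.

q_2* = 9.8246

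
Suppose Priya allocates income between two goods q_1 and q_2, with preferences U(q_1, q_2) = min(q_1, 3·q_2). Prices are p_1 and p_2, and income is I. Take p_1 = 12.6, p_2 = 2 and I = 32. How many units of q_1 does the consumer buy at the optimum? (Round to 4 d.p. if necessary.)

q_1* = 2.4121

With perfect complements, no substitution: consume in ratio q_1:q_2 = 3:1.
Budget: p_1·q_1 + p_2·(1/3)·q_1 = I, so (3·p_1 + p_2)·q_1 = 3·I.
Demand: q_1*(p_1,p_2,I) = 3·I/(3·p_1 + p_2), q_2* = I/(3·p_1 + p_2).
Here 3·12.6 + 2 = 39.8, giving q_1* = 2.4121.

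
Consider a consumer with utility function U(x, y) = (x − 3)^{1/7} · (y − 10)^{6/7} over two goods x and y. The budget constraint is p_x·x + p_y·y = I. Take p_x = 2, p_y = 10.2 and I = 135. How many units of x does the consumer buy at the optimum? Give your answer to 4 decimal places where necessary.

Discretionary income = 135 − 3·2 − 10·10.2 = 27; x* = 3 + 1/7·27/2 = 4.9286.

x* = 4.9286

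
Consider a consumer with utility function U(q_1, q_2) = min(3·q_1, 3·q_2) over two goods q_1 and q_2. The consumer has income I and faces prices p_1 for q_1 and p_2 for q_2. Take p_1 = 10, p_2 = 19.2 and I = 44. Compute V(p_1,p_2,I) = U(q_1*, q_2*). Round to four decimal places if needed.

Demand: q_1*(p_1,p_2,I) = 3·I/(3·p_1 + 3·p_2), q_2* = 3·I/(3·p_1 + 3·p_2).
Here 3·10 + 3·19.2 = 87.6, giving q_1* = 1.5068 and q_2* = 1.5068.
Utility at the optimum: U(1.5068, 1.5068) = 4.5205.

V = 4.5205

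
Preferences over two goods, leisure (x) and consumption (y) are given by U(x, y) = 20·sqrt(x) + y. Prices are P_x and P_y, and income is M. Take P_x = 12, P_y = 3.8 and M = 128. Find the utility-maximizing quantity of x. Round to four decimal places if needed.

Set MRS = P_x/P_y: 10·x^(−1/2) = P_x/P_y.
Thus x* = (10·P_y/P_x)² — independent of M — with the rest of income spent on y.
Plugging in: x* = (10·3.8/12)² = 10.0278.

x* = 10.0278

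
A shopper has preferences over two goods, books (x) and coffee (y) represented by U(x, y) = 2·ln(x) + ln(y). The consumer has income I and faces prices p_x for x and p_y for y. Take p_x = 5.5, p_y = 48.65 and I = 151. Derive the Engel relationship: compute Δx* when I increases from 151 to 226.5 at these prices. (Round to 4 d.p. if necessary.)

Δx* = 9.1515

Demand: x*(p_x,p_y,I) = 2/3·I/p_x and y* = 1/3·I/p_y.
At p_x=5.5, p_y=48.65, I=151: x* = 2/3·151/5.5 = 18.303.
At I' = 226.5: x* = 27.4545. Change: 27.4545 − 18.303 = 9.1515.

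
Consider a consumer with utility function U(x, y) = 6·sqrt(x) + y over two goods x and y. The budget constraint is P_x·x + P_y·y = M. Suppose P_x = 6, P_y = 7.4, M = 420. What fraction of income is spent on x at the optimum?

MU_x = 3/√x, MU_y = 1. Tangency: 3/√x = P_x/P_y.
Thus x* = (3·P_y/P_x)² — independent of M — with the rest of income spent on y.
Plugging in: x* = (3·7.4/6)² = 13.69, y* = 45.6568.
Expenditure on x: 6·13.69 = 82.14; share = 0.1956.

share on x = 0.1956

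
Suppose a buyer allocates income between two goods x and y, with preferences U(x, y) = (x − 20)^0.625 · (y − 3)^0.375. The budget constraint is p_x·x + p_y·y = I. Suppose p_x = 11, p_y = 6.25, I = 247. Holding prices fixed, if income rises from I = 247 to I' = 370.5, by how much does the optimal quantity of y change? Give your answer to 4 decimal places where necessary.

Δy* = 7.41

This is Cobb-Douglas in (x−20, y−3): tangency gives 0.625·p_y·(y−3) = 0.375·p_x·(x−20).
Substituting into the budget: x* = 20 + 0.625·(I − 20·p_x − 3·p_y)/p_x, and y* = 3 + 0.375·(…)/p_y.
Discretionary income = 247 − 20·11 − 3·6.25 = 8.25; y* = 3 + 0.375·8.25/6.25 = 3.495.
At I' = 370.5: y* = 10.905. Change: 10.905 − 3.495 = 7.41.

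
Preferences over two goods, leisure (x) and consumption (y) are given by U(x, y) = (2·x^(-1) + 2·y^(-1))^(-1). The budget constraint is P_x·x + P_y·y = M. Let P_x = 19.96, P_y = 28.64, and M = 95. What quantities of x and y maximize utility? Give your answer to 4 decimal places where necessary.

x* = 2.1655, y* = 1.8078

With the ratio pinned down, the budget gives x* = M/(P_x + P_y·(y/x)) and y* = (y/x)·x*.
Numerically y/x = 0.834822, so x* = 95/(19.96 + 28.64·0.834822) = 2.1655 and y* = 0.834822·2.1655 = 1.8078.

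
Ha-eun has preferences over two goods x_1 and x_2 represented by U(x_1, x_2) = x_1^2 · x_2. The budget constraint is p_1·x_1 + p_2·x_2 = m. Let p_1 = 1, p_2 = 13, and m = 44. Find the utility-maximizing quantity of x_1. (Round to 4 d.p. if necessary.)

x_1* = 29.3333

Tangency: MRS = 2·x_2/x_1 = p_1/p_2.
So 2·p_2·x_2 = p_1·x_1; combined with the budget, a share 2/3 of income goes to x_1.
Demand: x_1*(p_1,p_2,m) = 2/3·m/p_1 and x_2* = 1/3·m/p_2.
At p_1=1, p_2=13, m=44: x_1* = 2/3·44/1 = 29.3333.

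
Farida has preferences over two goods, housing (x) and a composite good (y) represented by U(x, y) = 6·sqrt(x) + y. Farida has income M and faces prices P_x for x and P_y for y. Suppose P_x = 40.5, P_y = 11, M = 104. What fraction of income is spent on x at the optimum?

MU_x = 3/√x, MU_y = 1. Tangency: 3/√x = P_x/P_y.
Solve: √x = 3·P_y/P_x, so x*(P_x,P_y) = (3·P_y/P_x)², and y* = (M − P_x·x*)/P_y.
Plugging in: x* = (3·11/40.5)² = 0.6639, y* = 7.0101.
Expenditure on x: 40.5·0.6639 = 26.8889; share = 0.2585.

share on x = 0.2585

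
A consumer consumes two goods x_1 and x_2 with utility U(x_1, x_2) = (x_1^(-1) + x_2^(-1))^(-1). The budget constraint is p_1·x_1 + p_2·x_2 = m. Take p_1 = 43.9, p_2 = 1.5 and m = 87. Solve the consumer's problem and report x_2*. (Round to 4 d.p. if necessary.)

x_2* = 9.0485

Substitute x_2 = (x_2/x_1)·x_1 into the budget: x_1* = m/(p_1 + p_2·(x_2/x_1)).
Numerically x_2/x_1 = 5.409868, so x_1* = 87/(43.9 + 1.5·5.409868) = 1.6726 and x_2* = 5.409868·1.6726 = 9.0485.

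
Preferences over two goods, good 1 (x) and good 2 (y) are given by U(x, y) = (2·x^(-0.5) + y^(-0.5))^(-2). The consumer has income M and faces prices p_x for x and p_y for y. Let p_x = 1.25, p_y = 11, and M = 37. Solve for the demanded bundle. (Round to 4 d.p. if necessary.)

x* = 12.8663, y* = 1.9016

With the ratio pinned down, the budget gives x* = M/(p_x + p_y·(y/x)) and y* = (y/x)·x*.
Numerically y/x = 0.147794, so x* = 37/(1.25 + 11·0.147794) = 12.8663 and y* = 0.147794·12.8663 = 1.9016.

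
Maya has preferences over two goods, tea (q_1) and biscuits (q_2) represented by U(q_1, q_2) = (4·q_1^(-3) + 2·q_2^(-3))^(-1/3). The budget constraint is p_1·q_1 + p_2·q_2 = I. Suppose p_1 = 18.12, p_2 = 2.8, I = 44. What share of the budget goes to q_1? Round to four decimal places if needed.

MRS = MU_q_1/MU_q_2 = 2·(q_2/q_1)^(4). Set equal to p_1/p_2.
Hence q_2/q_1 = ((1/2)·p_1/p_2)^(1/(4)), i.e. raised to the 0.25 power.
Substitute q_2 = (q_2/q_1)·q_1 into the budget: q_1* = I/(p_1 + p_2·(q_2/q_1)).
Numerically q_2/q_1 = 1.341197, so q_1* = 44/(18.12 + 2.8·1.341197) = 2.0114 and q_2* = 1.341197·2.0114 = 2.6977.
Expenditure on q_1: 18.12·2.0114 = 36.4465; share = 0.8283.

share on q_1 = 0.8283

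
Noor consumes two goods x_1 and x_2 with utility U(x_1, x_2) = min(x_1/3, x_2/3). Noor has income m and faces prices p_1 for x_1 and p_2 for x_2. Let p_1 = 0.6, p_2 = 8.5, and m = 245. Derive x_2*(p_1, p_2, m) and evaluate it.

x_2* = 26.9231

Leontief preferences: the optimum is at the kink where x_1/3 = x_2/3, i.e. x_2 = x_1.
Budget: p_1·x_1 + p_2·x_1 = m, so (3·p_1 + 3·p_2)·x_1 = 3·m.
Demand: x_1*(p_1,p_2,m) = 3·m/(3·p_1 + 3·p_2), x_2* = 3·m/(3·p_1 + 3·p_2).
Here 3·0.6 + 3·8.5 = 27.3, giving x_2* = 26.9231.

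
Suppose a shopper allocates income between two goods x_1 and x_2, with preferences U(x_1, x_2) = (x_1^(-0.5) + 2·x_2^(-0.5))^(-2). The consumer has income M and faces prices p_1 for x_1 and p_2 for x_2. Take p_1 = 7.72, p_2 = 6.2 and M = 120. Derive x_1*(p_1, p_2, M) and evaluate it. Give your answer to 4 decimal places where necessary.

x_1* = 6.2791

From the CES first-order condition, (1/2)·(x_2/x_1)^(1.5) = p_1/p_2.
Solve for the ratio: x_2/x_1 = [2·p_1/p_2]^(2/3).
Substitute x_2 = (x_2/x_1)·x_1 into the budget: x_1* = M/(p_1 + p_2·(x_2/x_1)).
Numerically x_2/x_1 = 1.837259, so x_1* = 120/(7.72 + 6.2·1.837259) = 6.2791.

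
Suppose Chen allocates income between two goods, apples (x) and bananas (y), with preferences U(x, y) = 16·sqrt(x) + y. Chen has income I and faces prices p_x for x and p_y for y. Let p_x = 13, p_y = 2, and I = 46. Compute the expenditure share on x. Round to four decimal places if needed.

MU_x = 8/√x, MU_y = 1. Tangency: 8/√x = p_x/p_y.
Thus x* = (8·p_y/p_x)² — independent of I — with the rest of income spent on y.
Plugging in: x* = (8·2/13)² = 1.5148, y* = 13.1538.
Expenditure on x: 13·1.5148 = 19.6923; share = 0.4281.

share on x = 0.4281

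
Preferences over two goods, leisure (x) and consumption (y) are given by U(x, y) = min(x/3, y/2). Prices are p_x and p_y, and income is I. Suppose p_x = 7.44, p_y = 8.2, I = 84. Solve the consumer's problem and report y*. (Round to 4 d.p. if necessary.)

With perfect complements, no substitution: consume in ratio x:y = 3:2.
Budget: p_x·x + p_y·(2/3)·x = I, so (3·p_x + 2·p_y)·x = 3·I.
Demand: x*(p_x,p_y,I) = 3·I/(3·p_x + 2·p_y), y* = 2·I/(3·p_x + 2·p_y).
Here 3·7.44 + 2·8.2 = 38.72, giving y* = 4.3388.

y* = 4.3388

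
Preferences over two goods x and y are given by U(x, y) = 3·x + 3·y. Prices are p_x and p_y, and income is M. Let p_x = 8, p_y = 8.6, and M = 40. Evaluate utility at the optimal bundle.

V = 15

Numerically: x* = 5, y* = 0.
Utility at the optimum: U(5, 0) = 15.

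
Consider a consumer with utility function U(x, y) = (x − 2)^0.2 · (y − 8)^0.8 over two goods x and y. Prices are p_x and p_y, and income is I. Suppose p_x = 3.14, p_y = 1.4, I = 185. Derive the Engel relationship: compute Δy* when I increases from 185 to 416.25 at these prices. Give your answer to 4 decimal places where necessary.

Let x' = x−2, y' = y−8. MRS = (1/4)·y'/x' = p_x/p_y.
Substituting into the budget: x* = 2 + 0.2·(I − 2·p_x − 8·p_y)/p_x, and y* = 8 + 0.8·(…)/p_y.
Discretionary income = 185 − 2·3.14 − 8·1.4 = 167.52; y* = 8 + 0.8·167.52/1.4 = 103.7257.
At I' = 416.25: y* = 235.8686. Change: 235.8686 − 103.7257 = 132.1429.

Δy* = 132.1429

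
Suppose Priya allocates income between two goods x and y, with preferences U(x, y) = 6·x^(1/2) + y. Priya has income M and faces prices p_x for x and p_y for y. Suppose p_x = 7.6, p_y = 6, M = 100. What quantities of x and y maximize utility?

Plugging in: x* = (3·6/7.6)² = 5.6094, y* = 9.5614.

x* = 5.6094, y* = 9.5614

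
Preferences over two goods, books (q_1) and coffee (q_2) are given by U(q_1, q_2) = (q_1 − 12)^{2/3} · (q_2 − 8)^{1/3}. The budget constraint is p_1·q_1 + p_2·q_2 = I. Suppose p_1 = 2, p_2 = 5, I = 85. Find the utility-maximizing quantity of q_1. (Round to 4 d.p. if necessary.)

q_1* = 19

Let q_1' = q_1−12, q_2' = q_2−8. MRS = 2·q_2'/q_1' = p_1/p_2.
Substituting into the budget: q_1* = 12 + 2/3·(I − 12·p_1 − 8·p_2)/p_1, and q_2* = 8 + 1/3·(…)/p_2.
Discretionary income = 85 − 12·2 − 8·5 = 21; q_1* = 12 + 2/3·21/2 = 19.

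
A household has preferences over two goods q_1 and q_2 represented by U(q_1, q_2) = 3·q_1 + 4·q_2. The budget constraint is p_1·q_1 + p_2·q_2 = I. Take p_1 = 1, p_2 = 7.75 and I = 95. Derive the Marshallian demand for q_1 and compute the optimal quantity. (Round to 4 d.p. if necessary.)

Linear utility — the consumer picks whichever good has higher MU/price: 3/1 = 3 vs 4/7.75 = 0.5161.
q_1 gives more utility per dollar, so spend all income on q_1: q_1* = I/p_1, q_2* = 0.
Numerically: q_1* = 95, q_2* = 0.

q_1* = 95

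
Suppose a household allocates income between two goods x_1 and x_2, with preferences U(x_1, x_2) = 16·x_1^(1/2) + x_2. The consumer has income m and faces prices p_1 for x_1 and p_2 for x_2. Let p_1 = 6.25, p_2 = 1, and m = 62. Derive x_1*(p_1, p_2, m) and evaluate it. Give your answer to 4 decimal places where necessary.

x_1* = 1.6384

MU_x_1 = 8/√x_1, MU_x_2 = 1. Tangency: 8/√x_1 = p_1/p_2.
Solve: √x_1 = 8·p_2/p_1, so x_1*(p_1,p_2) = (8·p_2/p_1)², and x_2* = (m − p_1·x_1*)/p_2.
Plugging in: x_1* = (8·1/6.25)² = 1.6384.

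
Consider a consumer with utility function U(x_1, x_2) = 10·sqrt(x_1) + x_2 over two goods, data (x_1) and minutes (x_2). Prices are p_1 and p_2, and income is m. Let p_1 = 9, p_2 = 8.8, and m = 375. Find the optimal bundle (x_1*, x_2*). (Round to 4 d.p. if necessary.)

Set MRS = p_1/p_2: 5·x_1^(−1/2) = p_1/p_2.
Thus x_1* = (5·p_2/p_1)² — independent of m — with the rest of income spent on x_2.
Plugging in: x_1* = (5·8.8/9)² = 23.9012, x_2* = 18.1692.

x_1* = 23.9012, x_2* = 18.1692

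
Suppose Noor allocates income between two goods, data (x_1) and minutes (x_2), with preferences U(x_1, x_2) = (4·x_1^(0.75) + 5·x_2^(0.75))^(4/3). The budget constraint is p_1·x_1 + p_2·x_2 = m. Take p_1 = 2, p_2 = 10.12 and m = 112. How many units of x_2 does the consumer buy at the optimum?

From the CES first-order condition, (4/5)·(x_2/x_1)^(0.25) = p_1/p_2.
Hence x_2/x_1 = ((5/4)·p_1/p_2)^(1/(0.25)), i.e. raised to the 4 power.
With the ratio pinned down, the budget gives x_1* = m/(p_1 + p_2·(x_2/x_1)) and x_2* = (x_2/x_1)·x_1*.
Numerically x_2/x_1 = 0.003724, so x_1* = 112/(2 + 10.12·0.003724) = 54.9642 and x_2* = 0.003724·54.9642 = 0.2047.

x_2* = 0.2047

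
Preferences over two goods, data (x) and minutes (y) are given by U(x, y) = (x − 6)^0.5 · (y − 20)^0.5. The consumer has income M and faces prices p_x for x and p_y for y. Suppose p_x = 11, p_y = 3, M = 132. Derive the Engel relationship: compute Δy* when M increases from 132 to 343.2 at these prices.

Δy* = 35.2

This is Cobb-Douglas in (x−6, y−20): tangency gives 0.5·p_y·(y−20) = 0.5·p_x·(x−6).
After buying the subsistence bundle (6, 20), a share 0.5 of the remaining income goes to x: x* = 6 + 0.5·(M − 6p_x − 20p_y)/p_x.
Discretionary income = 132 − 6·11 − 20·3 = 6; y* = 20 + 0.5·6/3 = 21.
At M' = 343.2: y* = 56.2. Change: 56.2 − 21 = 35.2.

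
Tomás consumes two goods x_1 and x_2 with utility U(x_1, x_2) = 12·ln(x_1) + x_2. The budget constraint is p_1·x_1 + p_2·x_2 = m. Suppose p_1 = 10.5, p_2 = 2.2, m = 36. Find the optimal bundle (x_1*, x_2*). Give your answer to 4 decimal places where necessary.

x_1* = 2.5143, x_2* = 4.3636

Set MRS = p_1/p_2: (12/x_1)/1 = p_1/p_2.
So x_1*(p_1,p_2) = 12·p_2/p_1, independent of income; and x_2* = (m − 12·p_2)/p_2.
At the given prices: x_1* = 12·2.2/10.5 = 2.5143, and x_2* = 4.3636.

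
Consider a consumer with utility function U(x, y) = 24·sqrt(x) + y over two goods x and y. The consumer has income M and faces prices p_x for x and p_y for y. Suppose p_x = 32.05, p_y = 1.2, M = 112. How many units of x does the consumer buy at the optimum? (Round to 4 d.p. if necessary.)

MU_x = 12/√x, MU_y = 1. Tangency: 12/√x = p_x/p_y.
Thus x* = (12·p_y/p_x)² — independent of M — with the rest of income spent on y.
Plugging in: x* = (12·1.2/32.05)² = 0.2019.

x* = 0.2019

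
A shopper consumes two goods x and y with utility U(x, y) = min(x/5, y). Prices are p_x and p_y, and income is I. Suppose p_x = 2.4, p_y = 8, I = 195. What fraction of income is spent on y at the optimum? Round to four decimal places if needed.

share on y = 0.4

Demand: x*(p_x,p_y,I) = 5·I/(5·p_x + p_y), y* = I/(5·p_x + p_y).
Here 5·2.4 + 8 = 20, giving x* = 48.75 and y* = 9.75.
Expenditure on y: 8·9.75 = 78; share = 0.4.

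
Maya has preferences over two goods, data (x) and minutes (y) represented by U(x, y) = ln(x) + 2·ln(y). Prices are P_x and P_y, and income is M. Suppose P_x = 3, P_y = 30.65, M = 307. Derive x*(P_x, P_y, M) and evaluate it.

x* = 34.1111

MU_x/MU_y = (y)/(2·x); tangency sets this equal to P_x/P_y.
So P_y·y = 2·P_x·x; combined with the budget, a share 1/3 of income goes to x.
Demand: x*(P_x,P_y,M) = 1/3·M/P_x and y* = 2/3·M/P_y.
At P_x=3, P_y=30.65, M=307: x* = 1/3·307/3 = 34.1111.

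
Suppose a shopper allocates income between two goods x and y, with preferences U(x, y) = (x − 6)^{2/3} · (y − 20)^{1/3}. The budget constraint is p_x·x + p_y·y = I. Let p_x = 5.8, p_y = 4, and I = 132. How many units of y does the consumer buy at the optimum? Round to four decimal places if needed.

After buying the subsistence bundle (6, 20), a share 2/3 of the remaining income goes to x: x* = 6 + 2/3·(I − 6p_x − 20p_y)/p_x.
Discretionary income = 132 − 6·5.8 − 20·4 = 17.2; y* = 20 + 1/3·17.2/4 = 21.4333.

y* = 21.4333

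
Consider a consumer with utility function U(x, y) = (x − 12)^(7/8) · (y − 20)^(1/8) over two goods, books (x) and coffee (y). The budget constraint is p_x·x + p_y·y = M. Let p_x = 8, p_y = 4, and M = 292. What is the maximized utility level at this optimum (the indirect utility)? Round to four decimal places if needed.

V = 10.8484

Let x' = x−12, y' = y−20. MRS = 7·y'/x' = p_x/p_y.
Substituting into the budget: x* = 12 + 0.875·(M − 12·p_x − 20·p_y)/p_x, and y* = 20 + 0.125·(…)/p_y.
Discretionary income = 292 − 12·8 − 20·4 = 116; x* = 12 + 0.875·116/8 = 24.6875; y* = 20 + 0.125·116/4 = 23.625.
Utility at the optimum: U(24.6875, 23.625) = 10.8484.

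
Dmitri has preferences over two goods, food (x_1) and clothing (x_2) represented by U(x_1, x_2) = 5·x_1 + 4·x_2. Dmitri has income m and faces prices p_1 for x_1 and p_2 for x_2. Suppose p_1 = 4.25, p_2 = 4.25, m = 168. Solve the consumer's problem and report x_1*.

Perfect substitutes: compare marginal utility per dollar. 5/p_1 vs 4/p_2 → 1.1765 vs 0.9412.
x_1 gives more utility per dollar, so spend all income on x_1: x_1* = m/p_1, x_2* = 0.
Numerically: x_1* = 39.5294, x_2* = 0.

x_1* = 39.5294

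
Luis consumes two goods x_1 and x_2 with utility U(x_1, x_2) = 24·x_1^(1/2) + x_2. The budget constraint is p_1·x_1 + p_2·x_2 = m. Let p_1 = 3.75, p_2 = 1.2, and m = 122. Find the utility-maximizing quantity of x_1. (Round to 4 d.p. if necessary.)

Set MRS = p_1/p_2: 12·x_1^(−1/2) = p_1/p_2.
Solve: √x_1 = 12·p_2/p_1, so x_1*(p_1,p_2) = (12·p_2/p_1)², and x_2* = (m − p_1·x_1*)/p_2.
Plugging in: x_1* = (12·1.2/3.75)² = 14.7456.

x_1* = 14.7456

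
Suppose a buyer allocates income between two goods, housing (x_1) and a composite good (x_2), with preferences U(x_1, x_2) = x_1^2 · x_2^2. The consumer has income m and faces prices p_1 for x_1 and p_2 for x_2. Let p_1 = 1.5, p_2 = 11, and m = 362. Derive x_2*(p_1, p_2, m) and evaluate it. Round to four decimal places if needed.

x_2* = 16.4545

Demand: x_1*(p_1,p_2,m) = 0.5·m/p_1 and x_2* = 0.5·m/p_2.
At p_1=1.5, p_2=11, m=362: x_2* = 0.5·362/11 = 16.4545.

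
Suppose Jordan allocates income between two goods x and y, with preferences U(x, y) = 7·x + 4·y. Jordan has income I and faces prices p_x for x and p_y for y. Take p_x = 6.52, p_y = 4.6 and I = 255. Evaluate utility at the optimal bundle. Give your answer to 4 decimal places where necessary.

Linear utility — the consumer picks whichever good has higher MU/price: 7/6.52 = 1.0736 vs 4/4.6 = 0.8696.
x gives more utility per dollar, so spend all income on x: x* = I/p_x, y* = 0.
Numerically: x* = 39.1104, y* = 0.
Utility at the optimum: U(39.1104, 0) = 273.773.

V = 273.773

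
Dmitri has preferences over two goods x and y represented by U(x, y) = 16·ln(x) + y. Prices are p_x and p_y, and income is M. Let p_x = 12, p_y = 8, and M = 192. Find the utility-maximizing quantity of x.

x* = 10.6667

Set MRS = p_x/p_y: (16/x)/1 = p_x/p_y.
So x*(p_x,p_y) = 16·p_y/p_x, independent of income; and y* = (M − 16·p_y)/p_y.
At the given prices: x* = 16·8/12 = 10.6667.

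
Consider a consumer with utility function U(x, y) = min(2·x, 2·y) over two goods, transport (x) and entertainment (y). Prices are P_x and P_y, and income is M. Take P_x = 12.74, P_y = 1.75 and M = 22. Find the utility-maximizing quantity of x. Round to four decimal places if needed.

x* = 1.5183

With perfect complements, no substitution: consume in ratio x:y = 2:2.
Budget: P_x·x + P_y·x = M, so (2·P_x + 2·P_y)·x = 2·M.
Demand: x*(P_x,P_y,M) = 2·M/(2·P_x + 2·P_y), y* = 2·M/(2·P_x + 2·P_y).
Here 2·12.74 + 2·1.75 = 28.98, giving x* = 1.5183.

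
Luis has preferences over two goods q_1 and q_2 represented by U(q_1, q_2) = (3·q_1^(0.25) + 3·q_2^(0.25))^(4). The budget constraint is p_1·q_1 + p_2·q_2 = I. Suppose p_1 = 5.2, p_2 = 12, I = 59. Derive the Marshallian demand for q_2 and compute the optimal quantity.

q_2* = 2.1179

From the CES first-order condition, (q_2/q_1)^(0.75) = p_1/p_2.
Solve for the ratio: q_2/q_1 = [p_1/p_2]^(4/3).
With the ratio pinned down, the budget gives q_1* = I/(p_1 + p_2·(q_2/q_1)) and q_2* = (q_2/q_1)·q_1*.
Numerically q_2/q_1 = 0.327916, so q_1* = 59/(5.2 + 12·0.327916) = 6.4587 and q_2* = 0.327916·6.4587 = 2.1179.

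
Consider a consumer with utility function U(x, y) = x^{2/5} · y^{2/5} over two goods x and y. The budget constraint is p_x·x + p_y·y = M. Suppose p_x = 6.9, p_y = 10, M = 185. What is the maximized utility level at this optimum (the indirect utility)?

Demand: x*(p_x,p_y,M) = 0.5·M/p_x and y* = 0.5·M/p_y.
At p_x=6.9, p_y=10, M=185: x* = 0.5·185/6.9 = 13.4058, y* = 9.25.
Utility at the optimum: U(13.4058, 9.25) = 6.8766.

V = 6.8766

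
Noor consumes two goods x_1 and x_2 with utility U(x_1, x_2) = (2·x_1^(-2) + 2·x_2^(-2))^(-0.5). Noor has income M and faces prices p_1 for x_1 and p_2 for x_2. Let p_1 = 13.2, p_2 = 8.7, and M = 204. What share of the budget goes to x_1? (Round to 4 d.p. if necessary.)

share on x_1 = 0.569

MRS = MU_x_1/MU_x_2 = (x_2/x_1)^(3). Set equal to p_1/p_2.
Hence x_2/x_1 = (p_1/p_2)^(1/(3)), i.e. raised to the 1/3 power.
Substitute x_2 = (x_2/x_1)·x_1 into the budget: x_1* = M/(p_1 + p_2·(x_2/x_1)).
Numerically x_2/x_1 = 1.149083, so x_1* = 204/(13.2 + 8.7·1.149083) = 8.7942 and x_2* = 1.149083·8.7942 = 10.1053.
Expenditure on x_1: 13.2·8.7942 = 116.0838; share = 0.569.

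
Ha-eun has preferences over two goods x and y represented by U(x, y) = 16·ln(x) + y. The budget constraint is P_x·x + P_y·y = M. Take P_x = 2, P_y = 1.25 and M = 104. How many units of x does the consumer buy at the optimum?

x* = 10

So x*(P_x,P_y) = 16·P_y/P_x, independent of income; and y* = (M − 16·P_y)/P_y.
At the given prices: x* = 16·1.25/2 = 10.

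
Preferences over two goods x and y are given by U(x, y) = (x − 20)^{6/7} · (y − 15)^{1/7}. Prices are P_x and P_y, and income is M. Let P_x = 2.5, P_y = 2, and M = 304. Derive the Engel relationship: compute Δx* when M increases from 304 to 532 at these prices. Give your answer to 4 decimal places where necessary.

This is Cobb-Douglas in (x−20, y−15): tangency gives 6/7·P_y·(y−15) = 1/7·P_x·(x−20).
After buying the subsistence bundle (20, 15), a share 6/7 of the remaining income goes to x: x* = 20 + 6/7·(M − 20P_x − 15P_y)/P_x.
Discretionary income = 304 − 20·2.5 − 15·2 = 224; x* = 20 + 6/7·224/2.5 = 96.8.
At M' = 532: x* = 174.9714. Change: 174.9714 − 96.8 = 78.1714.

Δx* = 78.1714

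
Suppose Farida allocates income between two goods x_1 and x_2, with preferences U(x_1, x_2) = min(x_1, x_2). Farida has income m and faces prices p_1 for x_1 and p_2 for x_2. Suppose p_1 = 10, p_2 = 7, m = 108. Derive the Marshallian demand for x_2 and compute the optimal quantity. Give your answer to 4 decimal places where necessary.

Here 10 + 7 = 17, giving x_2* = 6.3529.

x_2* = 6.3529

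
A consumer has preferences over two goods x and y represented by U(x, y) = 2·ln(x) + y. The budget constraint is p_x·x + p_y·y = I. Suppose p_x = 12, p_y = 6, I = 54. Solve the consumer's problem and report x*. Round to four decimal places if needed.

x* = 1

Set MRS = p_x/p_y: (2/x)/1 = p_x/p_y.
So x*(p_x,p_y) = 2·p_y/p_x, independent of income; and y* = (I − 2·p_y)/p_y.
At the given prices: x* = 2·6/12 = 1.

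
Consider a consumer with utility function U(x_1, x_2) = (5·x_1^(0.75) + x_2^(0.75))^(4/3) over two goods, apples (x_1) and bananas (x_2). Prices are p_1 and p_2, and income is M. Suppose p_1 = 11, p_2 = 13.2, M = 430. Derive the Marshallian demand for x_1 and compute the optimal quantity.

x_1* = 39.0547

MU_x_1 ∝ 5·x_1^(-0.25), MU_x_2 ∝ x_2^(-0.25), so MRS = 5·(x_2/x_1)^(0.25) = p_1/p_2.
Solve for the ratio: x_2/x_1 = [(1/5)·p_1/p_2]^(4).
Substitute x_2 = (x_2/x_1)·x_1 into the budget: x_1* = M/(p_1 + p_2·(x_2/x_1)).
Numerically x_2/x_1 = 0.000772, so x_1* = 430/(11 + 13.2·0.000772) = 39.0547.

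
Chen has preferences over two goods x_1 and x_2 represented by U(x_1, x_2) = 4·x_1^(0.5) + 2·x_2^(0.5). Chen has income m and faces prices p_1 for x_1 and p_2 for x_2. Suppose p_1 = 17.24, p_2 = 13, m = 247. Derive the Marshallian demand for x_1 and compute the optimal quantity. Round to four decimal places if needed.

x_1* = 10.7598

From the CES first-order condition, 2·(x_2/x_1)^(0.5) = p_1/p_2.
Hence x_2/x_1 = ((1/2)·p_1/p_2)^(1/(0.5)), i.e. raised to the 2 power.
With the ratio pinned down, the budget gives x_1* = m/(p_1 + p_2·(x_2/x_1)) and x_2* = (x_2/x_1)·x_1*.
Numerically x_2/x_1 = 0.439671, so x_1* = 247/(17.24 + 13·0.439671) = 10.7598.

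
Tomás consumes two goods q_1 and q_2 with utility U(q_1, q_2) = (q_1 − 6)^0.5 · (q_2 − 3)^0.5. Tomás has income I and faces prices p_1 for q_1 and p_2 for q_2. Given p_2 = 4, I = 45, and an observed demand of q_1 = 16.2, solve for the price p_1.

p_1 = 1.25

Let q_1' = q_1−6, q_2' = q_2−3. MRS = q_2'/q_1' = p_1/p_2.
After buying the subsistence bundle (6, 3), a share 0.5 of the remaining income goes to q_1: q_1* = 6 + 0.5·(I − 6p_1 − 3p_2)/p_1.
Set q_1* = 16.2 in the demand function and solve for p_1: p_1 = 1.25.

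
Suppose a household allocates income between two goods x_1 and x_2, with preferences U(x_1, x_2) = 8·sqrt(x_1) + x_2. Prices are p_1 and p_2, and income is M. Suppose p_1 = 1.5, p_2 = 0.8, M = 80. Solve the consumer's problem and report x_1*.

x_1* = 4.5511

MU_x_1 = 4/√x_1, MU_x_2 = 1. Tangency: 4/√x_1 = p_1/p_2.
Solve: √x_1 = 4·p_2/p_1, so x_1*(p_1,p_2) = (4·p_2/p_1)², and x_2* = (M − p_1·x_1*)/p_2.
Plugging in: x_1* = (4·0.8/1.5)² = 4.5511.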